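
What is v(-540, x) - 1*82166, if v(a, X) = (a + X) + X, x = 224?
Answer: -82258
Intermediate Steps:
v(a, X) = a + 2*X (v(a, X) = (X + a) + X = a + 2*X)
v(-540, x) - 1*82166 = (-540 + 2*224) - 1*82166 = (-540 + 448) - 82166 = -92 - 82166 = -82258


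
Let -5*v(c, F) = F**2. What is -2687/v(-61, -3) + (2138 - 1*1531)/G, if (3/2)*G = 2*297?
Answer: 197249/132 ≈ 1494.3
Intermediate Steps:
G = 396 (G = 2*(2*297)/3 = (2/3)*594 = 396)
v(c, F) = -F**2/5
-2687/v(-61, -3) + (2138 - 1*1531)/G = -2687/((-1/5*(-3)**2)) + (2138 - 1*1531)/396 = -2687/((-1/5*9)) + (2138 - 1531)*(1/396) = -2687/(-9/5) + 607*(1/396) = -2687*(-5/9) + 607/396 = 13435/9 + 607/396 = 197249/132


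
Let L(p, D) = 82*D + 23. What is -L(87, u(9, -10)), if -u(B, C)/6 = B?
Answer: 4405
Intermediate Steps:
u(B, C) = -6*B
L(p, D) = 23 + 82*D
-L(87, u(9, -10)) = -(23 + 82*(-6*9)) = -(23 + 82*(-54)) = -(23 - 4428) = -1*(-4405) = 4405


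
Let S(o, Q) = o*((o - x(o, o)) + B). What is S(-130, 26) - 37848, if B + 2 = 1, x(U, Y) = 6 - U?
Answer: -3138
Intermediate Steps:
B = -1 (B = -2 + 1 = -1)
S(o, Q) = o*(-7 + 2*o) (S(o, Q) = o*((o - (6 - o)) - 1) = o*((o + (-6 + o)) - 1) = o*((-6 + 2*o) - 1) = o*(-7 + 2*o))
S(-130, 26) - 37848 = -130*(-7 + 2*(-130)) - 37848 = -130*(-7 - 260) - 37848 = -130*(-267) - 37848 = 34710 - 37848 = -3138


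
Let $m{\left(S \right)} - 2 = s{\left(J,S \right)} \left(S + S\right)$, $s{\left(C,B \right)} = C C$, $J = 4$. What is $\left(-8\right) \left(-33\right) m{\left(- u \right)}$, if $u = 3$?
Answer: $-24816$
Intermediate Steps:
$s{\left(C,B \right)} = C^{2}$
$m{\left(S \right)} = 2 + 32 S$ ($m{\left(S \right)} = 2 + 4^{2} \left(S + S\right) = 2 + 16 \cdot 2 S = 2 + 32 S$)
$\left(-8\right) \left(-33\right) m{\left(- u \right)} = \left(-8\right) \left(-33\right) \left(2 + 32 \left(\left(-1\right) 3\right)\right) = 264 \left(2 + 32 \left(-3\right)\right) = 264 \left(2 - 96\right) = 264 \left(-94\right) = -24816$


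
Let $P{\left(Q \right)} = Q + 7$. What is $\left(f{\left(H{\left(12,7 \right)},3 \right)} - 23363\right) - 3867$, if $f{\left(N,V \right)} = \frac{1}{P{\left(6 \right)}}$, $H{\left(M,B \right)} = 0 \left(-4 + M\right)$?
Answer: $- \frac{353989}{13} \approx -27230.0$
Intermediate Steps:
$H{\left(M,B \right)} = 0$
$P{\left(Q \right)} = 7 + Q$
$f{\left(N,V \right)} = \frac{1}{13}$ ($f{\left(N,V \right)} = \frac{1}{7 + 6} = \frac{1}{13}$)
$\left(f{\left(H{\left(12,7 \right)},3 \right)} - 23363\right) - 3867 = \left(\frac{1}{13} - 23363\right) - 3867 = - \frac{303718}{13} - 3867 = - \frac{353989}{13}$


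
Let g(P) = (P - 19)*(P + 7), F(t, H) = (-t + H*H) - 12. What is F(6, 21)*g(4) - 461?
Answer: -70256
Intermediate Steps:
F(t, H) = -12 + H² - t (F(t, H) = (-t + H²) - 12 = (H² - t) - 12 = -12 + H² - t)
g(P) = (-19 + P)*(7 + P)
F(6, 21)*g(4) - 461 = (-12 + 21² - 1*6)*(-133 + 4² - 12*4) - 461 = (-12 + 441 - 6)*(-133 + 16 - 48) - 461 = 423*(-165) - 461 = -69795 - 461 = -70256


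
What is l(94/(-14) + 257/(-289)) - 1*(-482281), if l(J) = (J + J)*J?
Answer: 1974222190497/4092529 ≈ 4.8240e+5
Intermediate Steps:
l(J) = 2*J² (l(J) = (2*J)*J = 2*J²)
l(94/(-14) + 257/(-289)) - 1*(-482281) = 2*(94/(-14) + 257/(-289))² - 1*(-482281) = 2*(94*(-1/14) + 257*(-1/289))² + 482281 = 2*(-47/7 - 257/289)² + 482281 = 2*(-15382/2023)² + 482281 = 2*(236605924/4092529) + 482281 = 473211848/4092529 + 482281 = 1974222190497/4092529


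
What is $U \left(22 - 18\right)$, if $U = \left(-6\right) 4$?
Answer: $-96$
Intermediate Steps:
$U = -24$
$U \left(22 - 18\right) = - 24 \left(22 - 18\right) = \left(-24\right) 4 = -96$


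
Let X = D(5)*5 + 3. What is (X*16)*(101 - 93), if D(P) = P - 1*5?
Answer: 384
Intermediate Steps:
D(P) = -5 + P (D(P) = P - 5 = -5 + P)
X = 3 (X = (-5 + 5)*5 + 3 = 0*5 + 3 = 0 + 3 = 3)
(X*16)*(101 - 93) = (3*16)*(101 - 93) = 48*8 = 384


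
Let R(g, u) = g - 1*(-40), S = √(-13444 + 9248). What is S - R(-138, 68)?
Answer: 98 + 2*I*√1049 ≈ 98.0 + 64.776*I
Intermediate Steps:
S = 2*I*√1049 (S = √(-4196) = 2*I*√1049 ≈ 64.776*I)
R(g, u) = 40 + g (R(g, u) = g + 40 = 40 + g)
S - R(-138, 68) = 2*I*√1049 - (40 - 138) = 2*I*√1049 - 1*(-98) = 2*I*√1049 + 98 = 98 + 2*I*√1049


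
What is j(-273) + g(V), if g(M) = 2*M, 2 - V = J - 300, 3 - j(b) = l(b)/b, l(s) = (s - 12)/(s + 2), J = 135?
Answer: 8310852/24661 ≈ 337.00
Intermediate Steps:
l(s) = (-12 + s)/(2 + s)
j(b) = 3 - (-12 + b)/(b*(2 + b)) (j(b) = 3 - (-12 + b)/(2 + b)/b = 3 - (-12 + b)/(b*(2 + b)))
V = 167 (V = 2 - (135 - 300) = 2 - 1*(-165) = 2 + 165 = 167)
j(-273) + g(V) = (12 - 1*(-273) + 3*(-273)*(2 - 273))/((-273)*(2 - 273)) + 2*167 = -1/273*(12 + 273 + 3*(-273)*(-271))/(-271) + 334 = -1/273*(-1/271)*(12 + 273 + 221949) + 334 = -1/273*(-1/271)*222234 + 334 = 74078/24661 + 334 = 8310852/24661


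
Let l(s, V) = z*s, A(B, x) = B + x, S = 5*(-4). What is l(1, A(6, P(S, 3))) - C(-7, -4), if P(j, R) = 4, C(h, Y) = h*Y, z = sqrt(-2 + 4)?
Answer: -28 + sqrt(2) ≈ -26.586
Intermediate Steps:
S = -20
z = sqrt(2) ≈ 1.4142
C(h, Y) = Y*h
l(s, V) = s*sqrt(2) (l(s, V) = sqrt(2)*s = s*sqrt(2))
l(1, A(6, P(S, 3))) - C(-7, -4) = 1*sqrt(2) - (-4)*(-7) = sqrt(2) - 1*28 = sqrt(2) - 28 = -28 + sqrt(2)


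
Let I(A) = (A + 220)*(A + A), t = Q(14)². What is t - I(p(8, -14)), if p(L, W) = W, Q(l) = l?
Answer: 5964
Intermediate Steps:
t = 196 (t = 14² = 196)
I(A) = 2*A*(220 + A) (I(A) = (220 + A)*(2*A) = 2*A*(220 + A))
t - I(p(8, -14)) = 196 - 2*(-14)*(220 - 14) = 196 - 2*(-14)*206 = 196 - 1*(-5768) = 196 + 5768 = 5964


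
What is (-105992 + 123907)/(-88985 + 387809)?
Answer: 17915/298824 ≈ 0.059952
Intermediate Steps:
(-105992 + 123907)/(-88985 + 387809) = 17915/298824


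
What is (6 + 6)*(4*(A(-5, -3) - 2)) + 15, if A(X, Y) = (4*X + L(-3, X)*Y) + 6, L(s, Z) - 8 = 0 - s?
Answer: -2337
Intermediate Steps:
L(s, Z) = 8 - s (L(s, Z) = 8 + (0 - s) = 8 - s)
A(X, Y) = 6 + 4*X + 11*Y (A(X, Y) = (4*X + (8 - 1*(-3))*Y) + 6 = (4*X + (8 + 3)*Y) + 6 = (4*X + 11*Y) + 6 = 6 + 4*X + 11*Y)
(6 + 6)*(4*(A(-5, -3) - 2)) + 15 = (6 + 6)*(4*((6 + 4*(-5) + 11*(-3)) - 2)) + 15 = 12*(4*((6 - 20 - 33) - 2)) + 15 = 12*(4*(-47 - 2)) + 15 = 12*(4*(-49)) + 15 = 12*(-196) + 15 = -2352 + 15 = -2337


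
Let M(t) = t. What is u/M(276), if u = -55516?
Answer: -13879/69 ≈ -201.15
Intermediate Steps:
u/M(276) = -55516/276 = -55516*1/276 = -13879/69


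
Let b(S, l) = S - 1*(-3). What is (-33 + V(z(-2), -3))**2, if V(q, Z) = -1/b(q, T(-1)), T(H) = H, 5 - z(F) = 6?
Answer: 4489/4 ≈ 1122.3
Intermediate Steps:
z(F) = -1 (z(F) = 5 - 1*6 = 5 - 6 = -1)
b(S, l) = 3 + S (b(S, l) = S + 3 = 3 + S)
V(q, Z) = -1/(3 + q)
(-33 + V(z(-2), -3))**2 = (-33 - 1/(3 - 1))**2 = (-33 - 1/2)**2 = (-67/2)**2 = 4489/4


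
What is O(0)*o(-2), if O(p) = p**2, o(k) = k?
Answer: 0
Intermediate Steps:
O(0)*o(-2) = 0**2*(-2) = 0*(-2) = 0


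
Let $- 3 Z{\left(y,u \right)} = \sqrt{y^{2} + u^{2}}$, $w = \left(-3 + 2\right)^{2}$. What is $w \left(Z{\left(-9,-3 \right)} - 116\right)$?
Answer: $-116 - \sqrt{10} \approx -119.16$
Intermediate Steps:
$w = 1$ ($w = \left(-1\right)^{2} = 1$)
$Z{\left(y,u \right)} = - \frac{\sqrt{u^{2} + y^{2}}}{3}$ ($Z{\left(y,u \right)} = - \frac{\sqrt{y^{2} + u^{2}}}{3} = - \frac{\sqrt{u^{2} + y^{2}}}{3}$)
$w \left(Z{\left(-9,-3 \right)} - 116\right) = 1 \left(- \frac{\sqrt{\left(-3\right)^{2} + \left(-9\right)^{2}}}{3} - 116\right) = 1 \left(- \frac{\sqrt{9 + 81}}{3} - 116\right) = 1 \left(- \frac{\sqrt{90}}{3} - 116\right) = 1 \left(- \frac{3 \sqrt{10}}{3} - 116\right) = 1 \left(- \sqrt{10} - 116\right) = 1 \left(-116 - \sqrt{10}\right) = -116 - \sqrt{10}$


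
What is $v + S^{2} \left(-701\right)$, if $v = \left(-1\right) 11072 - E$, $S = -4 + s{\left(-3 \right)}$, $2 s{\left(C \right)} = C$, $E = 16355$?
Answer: $- \frac{194529}{4} \approx -48632.0$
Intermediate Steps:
$s{\left(C \right)} = \frac{C}{2}$
$S = - \frac{11}{2}$ ($S = -4 + \frac{1}{2} \left(-3\right) = -4 - \frac{3}{2} = - \frac{11}{2} \approx -5.5$)
$v = -27427$ ($v = \left(-1\right) 11072 - 16355 = -11072 - 16355 = -27427$)
$v + S^{2} \left(-701\right) = -27427 + \left(- \frac{11}{2}\right)^{2} \left(-701\right) = -27427 + \frac{121}{4} \left(-701\right) = -27427 - \frac{84821}{4} = - \frac{194529}{4}$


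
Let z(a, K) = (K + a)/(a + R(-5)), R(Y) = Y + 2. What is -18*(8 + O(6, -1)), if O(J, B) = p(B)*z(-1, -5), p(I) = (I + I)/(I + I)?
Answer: -171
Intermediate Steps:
p(I) = 1 (p(I) = (2*I)/((2*I)) = (2*I)*(1/(2*I)) = 1)
R(Y) = 2 + Y
z(a, K) = (K + a)/(-3 + a) (z(a, K) = (K + a)/(a + (2 - 5)) = (K + a)/(a - 3) = (K + a)/(-3 + a))
O(J, B) = 3/2 (O(J, B) = 1*((-5 - 1)/(-3 - 1)) = 1*(-6/(-4)) = 1*(-¼*(-6)) = 1*(3/2) = 3/2)
-18*(8 + O(6, -1)) = -18*(8 + 3/2) = -18*19/2 = -171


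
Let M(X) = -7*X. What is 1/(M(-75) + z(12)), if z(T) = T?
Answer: 1/537 ≈ 0.0018622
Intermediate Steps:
1/(M(-75) + z(12)) = 1/(-7*(-75) + 12) = 1/(525 + 12) = 1/537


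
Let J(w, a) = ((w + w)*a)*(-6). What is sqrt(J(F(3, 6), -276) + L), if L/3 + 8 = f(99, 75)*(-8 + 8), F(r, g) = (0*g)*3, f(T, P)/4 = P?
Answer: 2*I*sqrt(6) ≈ 4.899*I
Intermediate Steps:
f(T, P) = 4*P
F(r, g) = 0 (F(r, g) = 0*3 = 0)
J(w, a) = -12*a*w (J(w, a) = ((2*w)*a)*(-6) = (2*a*w)*(-6) = -12*a*w)
L = -24 (L = -24 + 3*((4*75)*(-8 + 8)) = -24 + 3*(300*0) = -24 + 3*0 = -24 + 0 = -24)
sqrt(J(F(3, 6), -276) + L) = sqrt(-12*(-276)*0 - 24) = sqrt(0 - 24) = sqrt(-24) = 2*I*sqrt(6)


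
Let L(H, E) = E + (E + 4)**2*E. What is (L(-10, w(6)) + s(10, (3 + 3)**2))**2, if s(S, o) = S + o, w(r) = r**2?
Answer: 3327213124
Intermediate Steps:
L(H, E) = E + E*(4 + E)**2 (L(H, E) = E + (4 + E)**2*E = E + E*(4 + E)**2)
(L(-10, w(6)) + s(10, (3 + 3)**2))**2 = (6**2*(1 + (4 + 6**2)**2) + (10 + (3 + 3)**2))**2 = (36*(1 + (4 + 36)**2) + (10 + 6**2))**2 = (36*(1 + 40**2) + (10 + 36))**2 = (36*(1 + 1600) + 46)**2 = (36*1601 + 46)**2 = (57636 + 46)**2 = 57682**2 = 3327213124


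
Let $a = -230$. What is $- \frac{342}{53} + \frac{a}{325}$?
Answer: $- \frac{24668}{3445} \approx -7.1605$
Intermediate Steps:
$- \frac{342}{53} + \frac{a}{325} = - \frac{342}{53} - \frac{230}{325} = \left(-342\right) \frac{1}{53} - \frac{46}{65} = - \frac{342}{53} - \frac{46}{65} = - \frac{24668}{3445}$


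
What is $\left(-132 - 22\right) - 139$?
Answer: $-293$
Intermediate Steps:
$\left(-132 - 22\right) - 139 = -154 - 139 = -293$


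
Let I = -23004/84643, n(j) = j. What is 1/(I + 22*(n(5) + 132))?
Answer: 84643/255090998 ≈ 0.00033181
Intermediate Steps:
I = -23004/84643 (I = -23004*1/84643 = -23004/84643 ≈ -0.27178)
1/(I + 22*(n(5) + 132)) = 1/(-23004/84643 + 22*(5 + 132)) = 1/(-23004/84643 + 22*137) = 1/(-23004/84643 + 3014) = 1/(255090998/84643) = 84643/255090998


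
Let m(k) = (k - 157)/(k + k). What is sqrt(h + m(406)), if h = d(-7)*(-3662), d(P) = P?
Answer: sqrt(4225456571)/406 ≈ 160.11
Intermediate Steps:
m(k) = (-157 + k)/(2*k) (m(k) = (-157 + k)/((2*k)) = (-157 + k)*(1/(2*k)) = (-157 + k)/(2*k))
h = 25634 (h = -7*(-3662) = 25634)
sqrt(h + m(406)) = sqrt(25634 + (1/2)*(-157 + 406)/406) = sqrt(25634 + (1/2)*(1/406)*249) = sqrt(25634 + 249/812) = sqrt(20815057/812) = sqrt(4225456571)/406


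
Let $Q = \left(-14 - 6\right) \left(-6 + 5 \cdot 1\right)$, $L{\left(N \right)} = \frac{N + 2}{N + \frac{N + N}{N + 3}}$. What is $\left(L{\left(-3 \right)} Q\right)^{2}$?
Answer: $0$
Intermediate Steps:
$L{\left(N \right)} = \frac{2 + N}{N + \frac{2 N}{3 + N}}$
$Q = 20$ ($Q = - 20 \left(-6 + 5\right) = \left(-20\right) \left(-1\right) = 20$)
$\left(L{\left(-3 \right)} Q\right)^{2} = \left(\frac{6 + \left(-3\right)^{2} + 5 \left(-3\right)}{\left(-3\right) \left(5 - 3\right)} 20\right)^{2} = \left(- \frac{6 + 9 - 15}{3 \cdot 2} \cdot 20\right)^{2} = \left(\left(- \frac{1}{3}\right) \frac{1}{2} \cdot 0 \cdot 20\right)^{2} = \left(0 \cdot 20\right)^{2} = 0^{2} = 0$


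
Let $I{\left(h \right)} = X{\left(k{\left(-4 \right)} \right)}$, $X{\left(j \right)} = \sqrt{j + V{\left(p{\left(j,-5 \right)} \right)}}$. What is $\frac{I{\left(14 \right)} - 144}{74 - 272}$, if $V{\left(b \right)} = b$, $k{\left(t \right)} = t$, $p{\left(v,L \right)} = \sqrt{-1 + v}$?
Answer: $\frac{8}{11} - \frac{\sqrt{-4 + i \sqrt{5}}}{198} \approx 0.72455 - 0.010462 i$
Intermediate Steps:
$X{\left(j \right)} = \sqrt{j + \sqrt{-1 + j}}$
$I{\left(h \right)} = \sqrt{-4 + i \sqrt{5}}$ ($I{\left(h \right)} = \sqrt{-4 + \sqrt{-1 - 4}} = \sqrt{-4 + \sqrt{-5}} = \sqrt{-4 + i \sqrt{5}}$)
$\frac{I{\left(14 \right)} - 144}{74 - 272} = \frac{\sqrt{-4 + i \sqrt{5}} - 144}{74 - 272} = \frac{\sqrt{-4 + i \sqrt{5}} - 144}{-198} = \left(-144 + \sqrt{-4 + i \sqrt{5}}\right) \left(- \frac{1}{198}\right) = \frac{8}{11} - \frac{\sqrt{-4 + i \sqrt{5}}}{198}$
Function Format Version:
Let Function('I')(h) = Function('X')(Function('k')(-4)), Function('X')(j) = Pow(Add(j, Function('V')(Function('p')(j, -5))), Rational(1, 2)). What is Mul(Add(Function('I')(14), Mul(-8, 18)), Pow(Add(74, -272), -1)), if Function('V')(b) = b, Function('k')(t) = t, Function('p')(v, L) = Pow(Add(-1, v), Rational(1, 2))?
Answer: Add(Rational(8, 11), Mul(Rational(-1, 198), Pow(Add(-4, Mul(I, Pow(5, Rational(1, 2)))), Rational(1, 2)))) ≈ Add(0.72455, Mul(-0.010462, I))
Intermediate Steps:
Function('X')(j) = Pow(Add(j, Pow(Add(-1, j), Rational(1, 2))), Rational(1, 2))
Function('I')(h) = Pow(Add(-4, Mul(I, Pow(5, Rational(1, 2)))), Rational(1, 2)) (Function('I')(h) = Pow(Add(-4, Pow(Add(-1, -4), Rational(1, 2))), Rational(1, 2)) = Pow(Add(-4, Pow(-5, Rational(1, 2))), Rational(1, 2)) = Pow(Add(-4, Mul(I, Pow(5, Rational(1, 2)))), Rational(1, 2)))
Mul(Add(Function('I')(14), Mul(-8, 18)), Pow(Add(74, -272), -1)) = Mul(Add(Pow(Add(-4, Mul(I, Pow(5, Rational(1, 2)))), Rational(1, 2)), Mul(-8, 18)), Pow(Add(74, -272), -1)) = Mul(Add(Pow(Add(-4, Mul(I, Pow(5, Rational(1, 2)))), Rational(1, 2)), -144), Pow(-198, -1)) = Mul(Add(-144, Pow(Add(-4, Mul(I, Pow(5, Rational(1, 2)))), Rational(1, 2))), Rational(-1, 198)) = Add(Rational(8, 11), Mul(Rational(-1, 198), Pow(Add(-4, Mul(I, Pow(5, Rational(1, 2)))), Rational(1, 2))))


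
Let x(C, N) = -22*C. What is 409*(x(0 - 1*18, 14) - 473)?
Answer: -31493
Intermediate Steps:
409*(x(0 - 1*18, 14) - 473) = 409*(-22*(0 - 1*18) - 473) = 409*(-22*(0 - 18) - 473) = 409*(-22*(-18) - 473) = 409*(396 - 473) = 409*(-77) = -31493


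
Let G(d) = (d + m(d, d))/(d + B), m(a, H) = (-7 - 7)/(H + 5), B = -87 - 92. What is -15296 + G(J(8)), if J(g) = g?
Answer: -3778122/247 ≈ -15296.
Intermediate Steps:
B = -179
m(a, H) = -14/(5 + H)
G(d) = (d - 14/(5 + d))/(-179 + d) (G(d) = (d - 14/(5 + d))/(d - 179) = (d - 14/(5 + d))/(-179 + d))
-15296 + G(J(8)) = -15296 + (-14 + 8*(5 + 8))/((-179 + 8)*(5 + 8)) = -15296 + (-14 + 8*13)/(-171*13) = -15296 - 1/171*1/13*(-14 + 104) = -15296 - 1/171*1/13*90 = -15296 - 10/247 = -3778122/247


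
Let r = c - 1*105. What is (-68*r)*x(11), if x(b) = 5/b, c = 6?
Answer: 3060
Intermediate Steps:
r = -99 (r = 6 - 1*105 = 6 - 105 = -99)
(-68*r)*x(11) = (-68*(-99))*(5/11) = 6732*(5*(1/11)) = 6732*(5/11) = 3060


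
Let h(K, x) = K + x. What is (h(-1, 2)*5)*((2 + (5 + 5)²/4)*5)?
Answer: 675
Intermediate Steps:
(h(-1, 2)*5)*((2 + (5 + 5)²/4)*5) = ((-1 + 2)*5)*((2 + (5 + 5)²/4)*5) = (1*5)*((2 + 10²*(¼))*5) = 5*((2 + 100*(¼))*5) = 5*((2 + 25)*5) = 5*(27*5) = 5*135 = 675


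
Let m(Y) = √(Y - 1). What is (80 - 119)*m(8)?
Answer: -39*√7 ≈ -103.18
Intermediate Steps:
m(Y) = √(-1 + Y)
(80 - 119)*m(8) = (80 - 119)*√(-1 + 8) = -39*√7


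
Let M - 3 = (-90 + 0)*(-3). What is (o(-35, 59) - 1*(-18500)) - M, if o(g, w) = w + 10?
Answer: 18296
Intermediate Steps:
o(g, w) = 10 + w
M = 273 (M = 3 + (-90 + 0)*(-3) = 3 - 90*(-3) = 3 + 270 = 273)
(o(-35, 59) - 1*(-18500)) - M = ((10 + 59) - 1*(-18500)) - 1*273 = (69 + 18500) - 273 = 18569 - 273 = 18296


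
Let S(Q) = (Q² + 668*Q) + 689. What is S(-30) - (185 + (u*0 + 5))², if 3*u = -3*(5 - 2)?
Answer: -54551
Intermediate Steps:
S(Q) = 689 + Q² + 668*Q
u = -3 (u = (-3*(5 - 2))/3 = (-3*3)/3 = (⅓)*(-9) = -3)
S(-30) - (185 + (u*0 + 5))² = (689 + (-30)² + 668*(-30)) - (185 + (-3*0 + 5))² = (689 + 900 - 20040) - (185 + (0 + 5))² = -18451 - (185 + 5)² = -18451 - 1*190² = -18451 - 1*36100 = -18451 - 36100 = -54551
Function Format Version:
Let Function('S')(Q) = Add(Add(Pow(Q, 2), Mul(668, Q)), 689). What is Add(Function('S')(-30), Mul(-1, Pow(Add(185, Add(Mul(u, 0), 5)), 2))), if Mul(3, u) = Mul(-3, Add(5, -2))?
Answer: -54551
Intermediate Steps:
Function('S')(Q) = Add(689, Pow(Q, 2), Mul(668, Q))
u = -3 (u = Mul(Rational(1, 3), Mul(-3, Add(5, -2))) = Mul(Rational(1, 3), Mul(-3, 3)) = Mul(Rational(1, 3), -9) = -3)
Add(Function('S')(-30), Mul(-1, Pow(Add(185, Add(Mul(u, 0), 5)), 2))) = Add(Add(689, Pow(-30, 2), Mul(668, -30)), Mul(-1, Pow(Add(185, Add(Mul(-3, 0), 5)), 2))) = Add(Add(689, 900, -20040), Mul(-1, Pow(Add(185, Add(0, 5)), 2))) = Add(-18451, Mul(-1, Pow(Add(185, 5), 2))) = Add(-18451, Mul(-1, Pow(190, 2))) = Add(-18451, Mul(-1, 36100)) = Add(-18451, -36100) = -54551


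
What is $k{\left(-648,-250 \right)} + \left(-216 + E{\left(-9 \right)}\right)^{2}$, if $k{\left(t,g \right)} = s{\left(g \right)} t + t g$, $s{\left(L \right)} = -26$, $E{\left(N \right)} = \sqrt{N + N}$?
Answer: $225486 - 1296 i \sqrt{2} \approx 2.2549 \cdot 10^{5} - 1832.8 i$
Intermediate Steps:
$E{\left(N \right)} = \sqrt{2} \sqrt{N}$ ($E{\left(N \right)} = \sqrt{2 N} = \sqrt{2} \sqrt{N}$)
$k{\left(t,g \right)} = - 26 t + g t$ ($k{\left(t,g \right)} = - 26 t + t g = - 26 t + g t$)
$k{\left(-648,-250 \right)} + \left(-216 + E{\left(-9 \right)}\right)^{2} = - 648 \left(-26 - 250\right) + \left(-216 + \sqrt{2} \sqrt{-9}\right)^{2} = \left(-648\right) \left(-276\right) + \left(-216 + \sqrt{2} \cdot 3 i\right)^{2} = 178848 + \left(-216 + 3 i \sqrt{2}\right)^{2}$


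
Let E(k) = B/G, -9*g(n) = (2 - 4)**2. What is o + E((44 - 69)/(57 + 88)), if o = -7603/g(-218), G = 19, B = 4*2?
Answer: 1300145/76 ≈ 17107.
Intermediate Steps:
B = 8
g(n) = -4/9 (g(n) = -(2 - 4)**2/9 = -1/9*(-2)**2 = -1/9*4 = -4/9)
E(k) = 8/19
o = 68427/4 (o = -7603/(-4/9) = -7603*(-9/4) = 68427/4 ≈ 17107.)
o + E((44 - 69)/(57 + 88)) = 68427/4 + 8/19 = 1300145/76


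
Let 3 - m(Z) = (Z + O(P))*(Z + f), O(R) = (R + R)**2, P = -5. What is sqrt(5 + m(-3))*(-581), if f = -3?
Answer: -581*sqrt(590) ≈ -14112.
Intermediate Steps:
O(R) = 4*R**2 (O(R) = (2*R)**2 = 4*R**2)
m(Z) = 3 - (-3 + Z)*(100 + Z) (m(Z) = 3 - (Z + 4*(-5)**2)*(Z - 3) = 3 - (Z + 4*25)*(-3 + Z) = 3 - (Z + 100)*(-3 + Z) = 3 - (100 + Z)*(-3 + Z) = 3 - (-3 + Z)*(100 + Z))
sqrt(5 + m(-3))*(-581) = sqrt(5 + (303 - 1*(-3)**2 - 97*(-3)))*(-581) = sqrt(5 + (303 - 1*9 + 291))*(-581) = sqrt(5 + (303 - 9 + 291))*(-581) = sqrt(5 + 585)*(-581) = sqrt(590)*(-581) = -581*sqrt(590)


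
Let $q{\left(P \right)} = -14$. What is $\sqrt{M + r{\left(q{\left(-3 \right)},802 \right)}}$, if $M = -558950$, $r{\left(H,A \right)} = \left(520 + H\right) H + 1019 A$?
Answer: $2 \sqrt{62801} \approx 501.2$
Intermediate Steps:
$r{\left(H,A \right)} = 1019 A + H \left(520 + H\right)$ ($r{\left(H,A \right)} = H \left(520 + H\right) + 1019 A = 1019 A + H \left(520 + H\right)$)
$\sqrt{M + r{\left(q{\left(-3 \right)},802 \right)}} = \sqrt{-558950 + \left(\left(-14\right)^{2} + 520 \left(-14\right) + 1019 \cdot 802\right)} = \sqrt{-558950 + \left(196 - 7280 + 817238\right)} = \sqrt{-558950 + 810154} = \sqrt{251204} = 2 \sqrt{62801}$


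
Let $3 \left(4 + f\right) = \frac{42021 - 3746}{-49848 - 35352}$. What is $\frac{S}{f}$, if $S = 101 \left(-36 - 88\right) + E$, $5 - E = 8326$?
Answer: $\frac{19374480}{3857} \approx 5023.2$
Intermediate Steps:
$E = -8321$ ($E = 5 - 8326 = -8321$)
$f = - \frac{42427}{10224}$ ($f = -4 + \frac{\left(42021 - 3746\right) \frac{1}{-49848 - 35352}}{3} = -4 + \frac{38275 \frac{1}{-85200}}{3} = -4 + \frac{38275 \left(- \frac{1}{85200}\right)}{3} = -4 + \frac{1}{3} \left(- \frac{1531}{3408}\right) = -4 - \frac{1531}{10224} = - \frac{42427}{10224} \approx -4.1497$)
$S = -20845$ ($S = 101 \left(-36 - 88\right) - 8321 = 101 \left(-124\right) - 8321 = -12524 - 8321 = -20845$)
$\frac{S}{f} = - \frac{20845}{- \frac{42427}{10224}} = \left(-20845\right) \left(- \frac{10224}{42427}\right) = \frac{19374480}{3857}$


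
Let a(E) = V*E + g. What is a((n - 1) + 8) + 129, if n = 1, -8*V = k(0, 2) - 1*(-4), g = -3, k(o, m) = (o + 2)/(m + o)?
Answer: 121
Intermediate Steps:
k(o, m) = (2 + o)/(m + o)
V = -5/8 (V = -((2 + 0)/(2 + 0) - 1*(-4))/8 = -(2/2 + 4)/8 = -((½)*2 + 4)/8 = -(1 + 4)/8 = -⅛*5 = -5/8 ≈ -0.62500)
a(E) = -3 - 5*E/8 (a(E) = -5*E/8 - 3 = -3 - 5*E/8)
a((n - 1) + 8) + 129 = (-3 - 5*((1 - 1) + 8)/8) + 129 = (-3 - 5*(0 + 8)/8) + 129 = (-3 - 5/8*8) + 129 = (-3 - 5) + 129 = -8 + 129 = 121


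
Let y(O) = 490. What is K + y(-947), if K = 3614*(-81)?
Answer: -292244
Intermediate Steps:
K = -292734
K + y(-947) = -292734 + 490 = -292244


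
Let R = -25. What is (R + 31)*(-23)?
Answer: -138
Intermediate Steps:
(R + 31)*(-23) = (-25 + 31)*(-23) = 6*(-23) = -138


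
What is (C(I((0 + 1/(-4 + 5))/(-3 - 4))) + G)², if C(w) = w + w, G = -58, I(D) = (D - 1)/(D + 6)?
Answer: 5731236/1681 ≈ 3409.4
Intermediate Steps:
I(D) = (-1 + D)/(6 + D)
C(w) = 2*w
(C(I((0 + 1/(-4 + 5))/(-3 - 4))) + G)² = (2*((-1 + (0 + 1/(-4 + 5))/(-3 - 4))/(6 + (0 + 1/(-4 + 5))/(-3 - 4))) - 58)² = (2*((-1 + (0 + 1/1)/(-7))/(6 + (0 + 1/1)/(-7))) - 58)² = (2*((-1 + (0 + 1)*(-⅐))/(6 + (0 + 1)*(-⅐))) - 58)² = (2*((-1 + 1*(-⅐))/(6 + 1*(-⅐))) - 58)² = (2*((-1 - ⅐)/(6 - ⅐)) - 58)² = (2*(-8/7/(41/7)) - 58)² = (2*((7/41)*(-8/7)) - 58)² = (2*(-8/41) - 58)² = (-16/41 - 58)² = (-2394/41)² = 5731236/1681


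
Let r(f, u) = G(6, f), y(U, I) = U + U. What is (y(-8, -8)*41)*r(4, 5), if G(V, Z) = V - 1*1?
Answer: -3280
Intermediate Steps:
y(U, I) = 2*U
G(V, Z) = -1 + V (G(V, Z) = V - 1 = -1 + V)
r(f, u) = 5 (r(f, u) = -1 + 6 = 5)
(y(-8, -8)*41)*r(4, 5) = ((2*(-8))*41)*5 = -16*41*5 = -656*5 = -3280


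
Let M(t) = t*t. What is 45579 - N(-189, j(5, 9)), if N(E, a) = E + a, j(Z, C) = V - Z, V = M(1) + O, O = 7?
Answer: 45765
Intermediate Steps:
M(t) = t**2
V = 8 (V = 1**2 + 7 = 1 + 7 = 8)
j(Z, C) = 8 - Z
45579 - N(-189, j(5, 9)) = 45579 - (-189 + (8 - 1*5)) = 45579 - (-189 + (8 - 5)) = 45579 - (-189 + 3) = 45579 - 1*(-186) = 45579 + 186 = 45765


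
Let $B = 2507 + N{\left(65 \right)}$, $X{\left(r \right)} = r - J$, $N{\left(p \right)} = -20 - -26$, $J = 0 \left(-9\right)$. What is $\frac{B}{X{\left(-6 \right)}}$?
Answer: $- \frac{2513}{6} \approx -418.83$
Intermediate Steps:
$J = 0$
$N{\left(p \right)} = 6$ ($N{\left(p \right)} = -20 + 26 = 6$)
$X{\left(r \right)} = r$ ($X{\left(r \right)} = r - 0 = r + 0 = r$)
$B = 2513$ ($B = 2507 + 6 = 2513$)
$\frac{B}{X{\left(-6 \right)}} = \frac{2513}{-6} = 2513 \left(- \frac{1}{6}\right) = - \frac{2513}{6}$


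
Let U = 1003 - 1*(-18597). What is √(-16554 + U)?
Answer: √3046 ≈ 55.191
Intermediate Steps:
U = 19600 (U = 1003 + 18597 = 19600)
√(-16554 + U) = √(-16554 + 19600) = √3046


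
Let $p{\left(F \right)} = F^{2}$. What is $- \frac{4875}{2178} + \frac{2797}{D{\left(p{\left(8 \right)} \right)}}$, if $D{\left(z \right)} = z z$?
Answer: $- \frac{2312689}{1486848} \approx -1.5554$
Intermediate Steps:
$D{\left(z \right)} = z^{2}$
$- \frac{4875}{2178} + \frac{2797}{D{\left(p{\left(8 \right)} \right)}} = - \frac{4875}{2178} + \frac{2797}{\left(8^{2}\right)^{2}} = \left(-4875\right) \frac{1}{2178} + \frac{2797}{64^{2}} = - \frac{1625}{726} + \frac{2797}{4096} = - \frac{2312689}{1486848}$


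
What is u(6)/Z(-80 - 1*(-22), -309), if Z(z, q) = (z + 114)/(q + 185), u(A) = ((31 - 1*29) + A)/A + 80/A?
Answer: -682/21 ≈ -32.476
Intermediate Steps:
u(A) = 80/A + (2 + A)/A (u(A) = ((31 - 29) + A)/A + 80/A = (2 + A)/A + 80/A = 80/A + (2 + A)/A)
Z(z, q) = (114 + z)/(185 + q)
u(6)/Z(-80 - 1*(-22), -309) = ((82 + 6)/6)/(((114 + (-80 - 1*(-22)))/(185 - 309))) = ((⅙)*88)/(((114 + (-80 + 22))/(-124))) = 44/(3*((-(114 - 58)/124))) = 44/(3*((-1/124*56))) = 44/(3*(-14/31)) = (44/3)*(-31/14) = -682/21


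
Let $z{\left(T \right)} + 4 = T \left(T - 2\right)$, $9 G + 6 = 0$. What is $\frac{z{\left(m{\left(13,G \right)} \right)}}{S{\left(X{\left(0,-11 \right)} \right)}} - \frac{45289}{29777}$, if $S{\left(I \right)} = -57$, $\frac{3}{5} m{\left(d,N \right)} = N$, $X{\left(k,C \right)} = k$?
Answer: $- \frac{207789125}{137480409} \approx -1.5114$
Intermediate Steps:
$G = - \frac{2}{3}$ ($G = - \frac{2}{3} + \frac{1}{9} \cdot 0 = - \frac{2}{3} + 0 = - \frac{2}{3} \approx -0.66667$)
$m{\left(d,N \right)} = \frac{5 N}{3}$
$z{\left(T \right)} = -4 + T \left(-2 + T\right)$ ($z{\left(T \right)} = -4 + T \left(T - 2\right) = -4 + T \left(-2 + T\right)$)
$\frac{z{\left(m{\left(13,G \right)} \right)}}{S{\left(X{\left(0,-11 \right)} \right)}} - \frac{45289}{29777} = \frac{-4 + \left(\frac{5}{3} \left(- \frac{2}{3}\right)\right)^{2} - 2 \cdot \frac{5}{3} \left(- \frac{2}{3}\right)}{-57} - \frac{45289}{29777} = \left(-4 + \left(- \frac{10}{9}\right)^{2} - - \frac{20}{9}\right) \left(- \frac{1}{57}\right) - \frac{45289}{29777} = \left(-4 + \frac{100}{81} + \frac{20}{9}\right) \left(- \frac{1}{57}\right) - \frac{45289}{29777} = \left(- \frac{44}{81}\right) \left(- \frac{1}{57}\right) - \frac{45289}{29777} = \frac{44}{4617} - \frac{45289}{29777} = - \frac{207789125}{137480409}$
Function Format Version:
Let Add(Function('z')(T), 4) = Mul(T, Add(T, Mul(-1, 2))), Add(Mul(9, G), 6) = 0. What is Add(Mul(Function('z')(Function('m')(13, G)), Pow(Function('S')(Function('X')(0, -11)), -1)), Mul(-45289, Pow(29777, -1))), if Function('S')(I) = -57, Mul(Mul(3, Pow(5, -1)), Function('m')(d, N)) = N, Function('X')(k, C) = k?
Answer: Rational(-207789125, 137480409) ≈ -1.5114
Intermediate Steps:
G = Rational(-2, 3) (G = Add(Rational(-2, 3), Mul(Rational(1, 9), 0)) = Add(Rational(-2, 3), 0) = Rational(-2, 3) ≈ -0.66667)
Function('m')(d, N) = Mul(Rational(5, 3), N)
Function('z')(T) = Add(-4, Mul(T, Add(-2, T))) (Function('z')(T) = Add(-4, Mul(T, Add(T, Mul(-1, 2)))) = Add(-4, Mul(T, Add(T, -2))) = Add(-4, Mul(T, Add(-2, T))))
Add(Mul(Function('z')(Function('m')(13, G)), Pow(Function('S')(Function('X')(0, -11)), -1)), Mul(-45289, Pow(29777, -1))) = Add(Mul(Add(-4, Pow(Mul(Rational(5, 3), Rational(-2, 3)), 2), Mul(-2, Mul(Rational(5, 3), Rational(-2, 3)))), Pow(-57, -1)), Mul(-45289, Pow(29777, -1))) = Add(Mul(Add(-4, Pow(Rational(-10, 9), 2), Mul(-2, Rational(-10, 9))), Rational(-1, 57)), Mul(-45289, Rational(1, 29777))) = Add(Mul(Add(-4, Rational(100, 81), Rational(20, 9)), Rational(-1, 57)), Rational(-45289, 29777)) = Add(Mul(Rational(-44, 81), Rational(-1, 57)), Rational(-45289, 29777)) = Add(Rational(44, 4617), Rational(-45289, 29777)) = Rational(-207789125, 137480409)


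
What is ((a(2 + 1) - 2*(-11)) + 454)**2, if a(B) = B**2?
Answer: 235225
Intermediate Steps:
((a(2 + 1) - 2*(-11)) + 454)**2 = (((2 + 1)**2 - 2*(-11)) + 454)**2 = ((3**2 + 22) + 454)**2 = ((9 + 22) + 454)**2 = (31 + 454)**2 = 485**2 = 235225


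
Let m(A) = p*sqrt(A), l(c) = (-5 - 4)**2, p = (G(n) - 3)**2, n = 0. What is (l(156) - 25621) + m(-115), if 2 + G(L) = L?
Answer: -25540 + 25*I*sqrt(115) ≈ -25540.0 + 268.1*I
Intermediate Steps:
G(L) = -2 + L
p = 25 (p = ((-2 + 0) - 3)**2 = (-2 - 3)**2 = (-5)**2 = 25)
l(c) = 81 (l(c) = (-9)**2 = 81)
m(A) = 25*sqrt(A)
(l(156) - 25621) + m(-115) = (81 - 25621) + 25*sqrt(-115) = -25540 + 25*(I*sqrt(115)) = -25540 + 25*I*sqrt(115)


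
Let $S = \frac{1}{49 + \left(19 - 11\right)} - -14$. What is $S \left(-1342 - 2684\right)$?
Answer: $- \frac{1072258}{19} \approx -56435.0$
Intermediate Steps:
$S = \frac{799}{57}$ ($S = \frac{1}{49 + 8} + 14 = \frac{1}{57} + 14 = \frac{799}{57} \approx 14.018$)
$S \left(-1342 - 2684\right) = \frac{799 \left(-1342 - 2684\right)}{57} = \frac{799}{57} \left(-4026\right) = - \frac{1072258}{19}$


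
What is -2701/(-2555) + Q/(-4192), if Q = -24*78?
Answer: 13789/9170 ≈ 1.5037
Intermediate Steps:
Q = -1872
-2701/(-2555) + Q/(-4192) = -2701/(-2555) - 1872/(-4192) = -2701*(-1/2555) - 1872*(-1/4192) = 37/35 + 117/262 = 13789/9170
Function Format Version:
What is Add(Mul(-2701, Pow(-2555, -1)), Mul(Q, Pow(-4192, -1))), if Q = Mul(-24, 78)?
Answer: Rational(13789, 9170) ≈ 1.5037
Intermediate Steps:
Q = -1872
Add(Mul(-2701, Pow(-2555, -1)), Mul(Q, Pow(-4192, -1))) = Add(Mul(-2701, Pow(-2555, -1)), Mul(-1872, Pow(-4192, -1))) = Add(Mul(-2701, Rational(-1, 2555)), Mul(-1872, Rational(-1, 4192))) = Add(Rational(37, 35), Rational(117, 262)) = Rational(13789, 9170)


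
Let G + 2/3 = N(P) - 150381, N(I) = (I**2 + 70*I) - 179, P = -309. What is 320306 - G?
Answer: 1191047/3 ≈ 3.9702e+5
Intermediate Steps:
N(I) = -179 + I**2 + 70*I
G = -230129/3 (G = -2/3 + ((-179 + (-309)**2 + 70*(-309)) - 150381) = -2/3 + ((-179 + 95481 - 21630) - 150381) = -2/3 + (73672 - 150381) = -2/3 - 76709 = -230129/3 ≈ -76710.)
320306 - G = 320306 - 1*(-230129/3) = 320306 + 230129/3 = 1191047/3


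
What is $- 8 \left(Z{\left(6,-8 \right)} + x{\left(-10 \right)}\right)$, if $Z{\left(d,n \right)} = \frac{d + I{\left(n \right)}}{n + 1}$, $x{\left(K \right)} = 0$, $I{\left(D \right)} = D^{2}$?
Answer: $80$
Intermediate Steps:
$Z{\left(d,n \right)} = \frac{d + n^{2}}{1 + n}$ ($Z{\left(d,n \right)} = \frac{d + n^{2}}{n + 1} = \frac{d + n^{2}}{1 + n}$)
$- 8 \left(Z{\left(6,-8 \right)} + x{\left(-10 \right)}\right) = - 8 \left(\frac{6 + \left(-8\right)^{2}}{1 - 8} + 0\right) = - 8 \left(\frac{6 + 64}{-7} + 0\right) = - 8 \left(\left(- \frac{1}{7}\right) 70 + 0\right) = - 8 \left(-10 + 0\right) = \left(-8\right) \left(-10\right) = 80$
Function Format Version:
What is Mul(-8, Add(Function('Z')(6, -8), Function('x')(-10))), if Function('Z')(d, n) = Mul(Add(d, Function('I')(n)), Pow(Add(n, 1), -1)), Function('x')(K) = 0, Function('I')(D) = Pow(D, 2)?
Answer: 80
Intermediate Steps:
Function('Z')(d, n) = Mul(Pow(Add(1, n), -1), Add(d, Pow(n, 2))) (Function('Z')(d, n) = Mul(Add(d, Pow(n, 2)), Pow(Add(n, 1), -1)) = Mul(Add(d, Pow(n, 2)), Pow(Add(1, n), -1)) = Mul(Pow(Add(1, n), -1), Add(d, Pow(n, 2))))
Mul(-8, Add(Function('Z')(6, -8), Function('x')(-10))) = Mul(-8, Add(Mul(Pow(Add(1, -8), -1), Add(6, Pow(-8, 2))), 0)) = Mul(-8, Add(Mul(Pow(-7, -1), Add(6, 64)), 0)) = Mul(-8, Add(Mul(Rational(-1, 7), 70), 0)) = Mul(-8, Add(-10, 0)) = Mul(-8, -10) = 80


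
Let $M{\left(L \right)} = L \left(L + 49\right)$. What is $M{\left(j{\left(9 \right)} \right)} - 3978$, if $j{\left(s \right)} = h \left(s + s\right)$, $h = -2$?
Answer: $-4446$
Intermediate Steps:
$j{\left(s \right)} = - 4 s$ ($j{\left(s \right)} = - 2 \left(s + s\right) = - 2 \cdot 2 s = - 4 s$)
$M{\left(L \right)} = L \left(49 + L\right)$
$M{\left(j{\left(9 \right)} \right)} - 3978 = \left(-4\right) 9 \left(49 - 36\right) - 3978 = - 36 \left(49 - 36\right) - 3978 = \left(-36\right) 13 - 3978 = -468 - 3978 = -4446$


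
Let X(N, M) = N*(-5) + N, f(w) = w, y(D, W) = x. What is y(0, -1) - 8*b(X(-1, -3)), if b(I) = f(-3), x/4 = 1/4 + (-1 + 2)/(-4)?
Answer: 24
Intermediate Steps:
x = 0 (x = 4*(1/4 + (-1 + 2)/(-4)) = 4*(1*(1/4) + 1*(-1/4)) = 4*(1/4 - 1/4) = 4*0 = 0)
y(D, W) = 0
X(N, M) = -4*N (X(N, M) = -5*N + N = -4*N)
b(I) = -3
y(0, -1) - 8*b(X(-1, -3)) = 0 - 8*(-3) = 0 + 24 = 24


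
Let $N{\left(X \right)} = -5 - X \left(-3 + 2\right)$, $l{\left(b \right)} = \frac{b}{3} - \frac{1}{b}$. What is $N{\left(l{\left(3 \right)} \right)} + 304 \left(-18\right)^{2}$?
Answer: $\frac{295475}{3} \approx 98492.0$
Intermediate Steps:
$l{\left(b \right)} = - \frac{1}{b} + \frac{b}{3}$ ($l{\left(b \right)} = b \frac{1}{3} - \frac{1}{b} = \frac{b}{3} - \frac{1}{b} = - \frac{1}{b} + \frac{b}{3}$)
$N{\left(X \right)} = -5 + X$ ($N{\left(X \right)} = -5 - X \left(-1\right) = -5 - - X = -5 + X$)
$N{\left(l{\left(3 \right)} \right)} + 304 \left(-18\right)^{2} = \left(-5 + \left(- \frac{1}{3} + \frac{1}{3} \cdot 3\right)\right) + 304 \left(-18\right)^{2} = \left(-5 + \left(\left(-1\right) \frac{1}{3} + 1\right)\right) + 304 \cdot 324 = \left(-5 + \left(- \frac{1}{3} + 1\right)\right) + 98496 = \left(-5 + \frac{2}{3}\right) + 98496 = - \frac{13}{3} + 98496 = \frac{295475}{3}$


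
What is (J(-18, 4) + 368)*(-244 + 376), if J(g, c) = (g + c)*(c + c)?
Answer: 33792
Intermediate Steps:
J(g, c) = 2*c*(c + g) (J(g, c) = (c + g)*(2*c) = 2*c*(c + g))
(J(-18, 4) + 368)*(-244 + 376) = (2*4*(4 - 18) + 368)*(-244 + 376) = (2*4*(-14) + 368)*132 = (-112 + 368)*132 = 256*132 = 33792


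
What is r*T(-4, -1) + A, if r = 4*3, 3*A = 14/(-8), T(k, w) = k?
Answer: -583/12 ≈ -48.583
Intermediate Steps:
A = -7/12 (A = (14/(-8))/3 = (14*(-⅛))/3 = (⅓)*(-7/4) = -7/12 ≈ -0.58333)
r = 12
r*T(-4, -1) + A = 12*(-4) - 7/12 = -48 - 7/12 = -583/12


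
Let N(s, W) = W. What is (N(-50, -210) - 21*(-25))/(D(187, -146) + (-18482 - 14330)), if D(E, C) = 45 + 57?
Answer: -63/6542 ≈ -0.0096301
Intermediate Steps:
D(E, C) = 102
(N(-50, -210) - 21*(-25))/(D(187, -146) + (-18482 - 14330)) = (-210 - 21*(-25))/(102 + (-18482 - 14330)) = (-210 + 525)/(102 - 32812) = 315/(-32710) = 315*(-1/32710) = -63/6542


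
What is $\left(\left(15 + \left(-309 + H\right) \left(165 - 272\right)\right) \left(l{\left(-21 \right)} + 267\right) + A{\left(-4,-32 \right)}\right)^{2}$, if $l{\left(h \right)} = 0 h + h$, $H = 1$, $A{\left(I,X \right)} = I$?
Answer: $65786082383044$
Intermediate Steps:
$l{\left(h \right)} = h$ ($l{\left(h \right)} = 0 + h = h$)
$\left(\left(15 + \left(-309 + H\right) \left(165 - 272\right)\right) \left(l{\left(-21 \right)} + 267\right) + A{\left(-4,-32 \right)}\right)^{2} = \left(\left(15 + \left(-309 + 1\right) \left(165 - 272\right)\right) \left(-21 + 267\right) - 4\right)^{2} = \left(\left(15 - -32956\right) 246 - 4\right)^{2} = \left(\left(15 + 32956\right) 246 - 4\right)^{2} = \left(32971 \cdot 246 - 4\right)^{2} = \left(8110866 - 4\right)^{2} = 8110862^{2} = 65786082383044$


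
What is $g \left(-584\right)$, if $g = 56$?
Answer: $-32704$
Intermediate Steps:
$g \left(-584\right) = 56 \left(-584\right) = -32704$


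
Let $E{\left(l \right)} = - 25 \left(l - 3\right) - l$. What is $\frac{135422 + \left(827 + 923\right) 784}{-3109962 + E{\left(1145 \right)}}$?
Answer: $- \frac{1507422}{3139657} \approx -0.48012$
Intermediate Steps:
$E{\left(l \right)} = 75 - 26 l$ ($E{\left(l \right)} = - 25 \left(l - 3\right) - l = - 25 \left(-3 + l\right) - l = \left(75 - 25 l\right) - l = 75 - 26 l$)
$\frac{135422 + \left(827 + 923\right) 784}{-3109962 + E{\left(1145 \right)}} = \frac{135422 + \left(827 + 923\right) 784}{-3109962 + \left(75 - 29770\right)} = \frac{135422 + 1750 \cdot 784}{-3109962 + \left(75 - 29770\right)} = \frac{135422 + 1372000}{-3109962 - 29695} = \frac{1507422}{-3139657} = 1507422 \left(- \frac{1}{3139657}\right) = - \frac{1507422}{3139657}$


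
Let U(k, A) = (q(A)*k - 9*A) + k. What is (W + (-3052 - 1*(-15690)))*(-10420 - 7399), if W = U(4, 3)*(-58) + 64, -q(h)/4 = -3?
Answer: -200499388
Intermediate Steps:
q(h) = 12 (q(h) = -4*(-3) = 12)
U(k, A) = -9*A + 13*k (U(k, A) = (12*k - 9*A) + k = (-9*A + 12*k) + k = -9*A + 13*k)
W = -1386 (W = (-9*3 + 13*4)*(-58) + 64 = (-27 + 52)*(-58) + 64 = 25*(-58) + 64 = -1450 + 64 = -1386)
(W + (-3052 - 1*(-15690)))*(-10420 - 7399) = (-1386 + (-3052 - 1*(-15690)))*(-10420 - 7399) = (-1386 + (-3052 + 15690))*(-17819) = (-1386 + 12638)*(-17819) = 11252*(-17819) = -200499388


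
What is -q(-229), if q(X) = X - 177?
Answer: 406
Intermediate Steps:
q(X) = -177 + X
-q(-229) = -(-177 - 229) = -1*(-406) = 406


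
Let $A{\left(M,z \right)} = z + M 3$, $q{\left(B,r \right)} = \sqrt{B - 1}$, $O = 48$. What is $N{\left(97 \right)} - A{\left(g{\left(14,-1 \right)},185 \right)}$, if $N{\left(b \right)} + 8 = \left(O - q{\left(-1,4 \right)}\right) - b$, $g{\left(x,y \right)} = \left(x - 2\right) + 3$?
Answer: $-287 - i \sqrt{2} \approx -287.0 - 1.4142 i$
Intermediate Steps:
$q{\left(B,r \right)} = \sqrt{-1 + B}$
$g{\left(x,y \right)} = 1 + x$ ($g{\left(x,y \right)} = \left(-2 + x\right) + 3 = 1 + x$)
$A{\left(M,z \right)} = z + 3 M$
$N{\left(b \right)} = 40 - b - i \sqrt{2}$ ($N{\left(b \right)} = -8 - \left(-48 + b + \sqrt{-1 - 1}\right) = -8 - \left(-48 + b + \sqrt{-2}\right) = -8 - \left(-48 + b + i \sqrt{2}\right) = 40 - b - i \sqrt{2}$)
$N{\left(97 \right)} - A{\left(g{\left(14,-1 \right)},185 \right)} = \left(40 - 97 - i \sqrt{2}\right) - \left(185 + 3 \left(1 + 14\right)\right) = \left(40 - 97 - i \sqrt{2}\right) - \left(185 + 3 \cdot 15\right) = \left(-57 - i \sqrt{2}\right) - \left(185 + 45\right) = \left(-57 - i \sqrt{2}\right) - 230 = -287 - i \sqrt{2}$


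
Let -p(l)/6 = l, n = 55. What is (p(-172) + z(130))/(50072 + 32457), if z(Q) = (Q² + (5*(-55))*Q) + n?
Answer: -17763/82529 ≈ -0.21523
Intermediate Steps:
p(l) = -6*l
z(Q) = 55 + Q² - 275*Q (z(Q) = (Q² + (5*(-55))*Q) + 55 = (Q² - 275*Q) + 55 = 55 + Q² - 275*Q)
(p(-172) + z(130))/(50072 + 32457) = (-6*(-172) + (55 + 130² - 275*130))/(50072 + 32457) = (1032 + (55 + 16900 - 35750))/82529 = (1032 - 18795)*(1/82529) = -17763*1/82529 = -17763/82529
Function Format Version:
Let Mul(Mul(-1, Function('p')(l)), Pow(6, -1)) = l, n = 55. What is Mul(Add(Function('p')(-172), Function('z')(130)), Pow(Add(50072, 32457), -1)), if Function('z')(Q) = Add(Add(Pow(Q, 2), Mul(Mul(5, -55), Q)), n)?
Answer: Rational(-17763, 82529) ≈ -0.21523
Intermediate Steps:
Function('p')(l) = Mul(-6, l)
Function('z')(Q) = Add(55, Pow(Q, 2), Mul(-275, Q)) (Function('z')(Q) = Add(Add(Pow(Q, 2), Mul(Mul(5, -55), Q)), 55) = Add(Add(Pow(Q, 2), Mul(-275, Q)), 55) = Add(55, Pow(Q, 2), Mul(-275, Q)))
Mul(Add(Function('p')(-172), Function('z')(130)), Pow(Add(50072, 32457), -1)) = Mul(Add(Mul(-6, -172), Add(55, Pow(130, 2), Mul(-275, 130))), Pow(Add(50072, 32457), -1)) = Mul(Add(1032, Add(55, 16900, -35750)), Pow(82529, -1)) = Mul(Add(1032, -18795), Rational(1, 82529)) = Mul(-17763, Rational(1, 82529)) = Rational(-17763, 82529)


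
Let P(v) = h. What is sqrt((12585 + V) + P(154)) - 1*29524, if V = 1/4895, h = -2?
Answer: -29524 + 3*sqrt(33500175830)/4895 ≈ -29412.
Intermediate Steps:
P(v) = -2
V = 1/4895 ≈ 0.00020429
sqrt((12585 + V) + P(154)) - 1*29524 = sqrt((12585 + 1/4895) - 2) - 1*29524 = sqrt(61603576/4895 - 2) - 29524 = sqrt(61593786/4895) - 29524 = 3*sqrt(33500175830)/4895 - 29524 = -29524 + 3*sqrt(33500175830)/4895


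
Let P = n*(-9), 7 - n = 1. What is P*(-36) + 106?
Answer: 2050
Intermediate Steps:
n = 6 (n = 7 - 1*1 = 7 - 1 = 6)
P = -54 (P = 6*(-9) = -54)
P*(-36) + 106 = -54*(-36) + 106 = 1944 + 106 = 2050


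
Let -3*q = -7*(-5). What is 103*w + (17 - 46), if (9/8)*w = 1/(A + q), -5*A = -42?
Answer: -8383/147 ≈ -57.027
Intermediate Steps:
q = -35/3 (q = -(-7)*(-5)/3 = -⅓*35 = -35/3 ≈ -11.667)
A = 42/5 (A = -⅕*(-42) = 42/5 ≈ 8.4000)
w = -40/147 (w = 8/(9*(42/5 - 35/3)) = 8/(9*(-49/15)) = (8/9)*(-15/49) = -40/147 ≈ -0.27211)
103*w + (17 - 46) = 103*(-40/147) + (17 - 46) = -4120/147 - 29 = -8383/147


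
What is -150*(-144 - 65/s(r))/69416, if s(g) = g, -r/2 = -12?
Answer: 88025/277664 ≈ 0.31702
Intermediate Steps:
r = 24 (r = -2*(-12) = 24)
-150*(-144 - 65/s(r))/69416 = -150*(-144 - 65/24)/69416 = -150*(-144 - 65*1/24)*(1/69416) = -150*(-144 - 65/24)*(1/69416) = -150*(-3521/24)*(1/69416) = (88025/4)*(1/69416) = 88025/277664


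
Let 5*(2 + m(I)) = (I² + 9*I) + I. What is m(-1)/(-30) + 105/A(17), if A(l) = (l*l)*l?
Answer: 109097/736950 ≈ 0.14804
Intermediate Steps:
m(I) = -2 + 2*I + I²/5 (m(I) = -2 + ((I² + 9*I) + I)/5 = -2 + (I² + 10*I)/5 = -2 + (2*I + I²/5) = -2 + 2*I + I²/5)
A(l) = l³ (A(l) = l²*l = l³)
m(-1)/(-30) + 105/A(17) = (-2 + 2*(-1) + (⅕)*(-1)²)/(-30) + 105/(17³) = (-2 - 2 + (⅕)*1)*(-1/30) + 105/4913 = (-2 - 2 + ⅕)*(-1/30) + 105*(1/4913) = -19/5*(-1/30) + 105/4913 = 19/150 + 105/4913 = 109097/736950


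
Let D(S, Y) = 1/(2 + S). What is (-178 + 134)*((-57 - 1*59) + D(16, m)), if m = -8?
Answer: 45914/9 ≈ 5101.6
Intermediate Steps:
(-178 + 134)*((-57 - 1*59) + D(16, m)) = (-178 + 134)*((-57 - 1*59) + 1/(2 + 16)) = -44*((-57 - 59) + 1/18) = -44*(-116 + 1/18) = -44*(-2087/18) = 45914/9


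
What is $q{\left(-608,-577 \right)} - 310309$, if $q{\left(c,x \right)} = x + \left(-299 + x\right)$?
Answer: $-311762$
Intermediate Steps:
$q{\left(c,x \right)} = -299 + 2 x$
$q{\left(-608,-577 \right)} - 310309 = \left(-299 + 2 \left(-577\right)\right) - 310309 = \left(-299 - 1154\right) - 310309 = -1453 - 310309 = -311762$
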